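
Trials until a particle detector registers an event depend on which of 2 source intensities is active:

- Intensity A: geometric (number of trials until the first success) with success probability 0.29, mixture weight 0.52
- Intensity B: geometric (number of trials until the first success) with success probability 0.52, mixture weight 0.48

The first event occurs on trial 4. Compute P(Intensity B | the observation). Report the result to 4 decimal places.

0.3384

By Bayes' theorem, P(k | x) = π_k f_k(x) / Σ_j π_j f_j(x).
Component likelihoods at x = 4:
  L_A = 0.29·(1−0.29)^3 = 0.29·0.357911 = 0.103794
  L_B = 0.52·(1−0.52)^3 = 0.52·0.110592 = 0.0575078
Weight by the priors:
  π_A·L_A = 0.52 × 0.103794 = 0.053973
  π_B·L_B = 0.48 × 0.0575078 = 0.0276038
Marginal: 0.053973 + 0.0276038 = 0.0815767
P(Intensity B | 4) = 0.0276038 / 0.0815767 ≈ 0.3384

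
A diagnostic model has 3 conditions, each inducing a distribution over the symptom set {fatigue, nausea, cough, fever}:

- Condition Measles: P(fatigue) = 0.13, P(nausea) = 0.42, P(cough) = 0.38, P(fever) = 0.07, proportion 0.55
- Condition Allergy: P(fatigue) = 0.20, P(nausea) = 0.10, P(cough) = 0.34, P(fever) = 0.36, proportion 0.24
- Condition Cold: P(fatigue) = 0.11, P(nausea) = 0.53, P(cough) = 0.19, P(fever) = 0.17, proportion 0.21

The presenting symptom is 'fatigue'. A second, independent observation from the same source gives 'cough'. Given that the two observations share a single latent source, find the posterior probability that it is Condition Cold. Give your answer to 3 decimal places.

By Bayes' theorem, P(k | x) = π_k f_k(x) / Σ_j π_j f_j(x).
Since both observations come from the same component, the likelihood for component k is f_k(x₁)·f_k(x₂).
  L_Measles = [P(fatigue | comp) = 0.13] × [0.38] = 0.0494
  L_Allergy = [P(fatigue | comp) = 0.20] × [0.34] = 0.068
  L_Cold = [P(fatigue | comp) = 0.11] × [0.19] = 0.0209
Weight by the priors:
  π_Measles·L_Measles = 0.55 × 0.0494 = 0.02717
  π_Allergy·L_Allergy = 0.24 × 0.068 = 0.01632
  π_Cold·L_Cold = 0.21 × 0.0209 = 0.004389
Normaliser: 0.02717 + 0.01632 + 0.004389 = 0.047879
P(Condition Cold | x₁, x₂) ≈ 0.092

0.092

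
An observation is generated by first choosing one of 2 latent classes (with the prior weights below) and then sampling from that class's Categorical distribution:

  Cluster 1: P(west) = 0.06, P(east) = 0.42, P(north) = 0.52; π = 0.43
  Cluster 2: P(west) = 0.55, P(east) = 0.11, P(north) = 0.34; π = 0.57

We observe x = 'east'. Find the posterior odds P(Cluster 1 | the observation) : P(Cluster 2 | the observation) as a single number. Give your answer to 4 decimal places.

Since P(k|x) ∝ P(Z=k) f_k(x), the posterior odds are P(Z=i) f_i(x) / (P(Z=j) f_j(x)).
Categorical probabilities:
  f_1 = P(east | comp) = 0.42
  f_2 = P(east | comp) = 0.11
0.1806 / 0.0627 ≈ 2.8804

2.8804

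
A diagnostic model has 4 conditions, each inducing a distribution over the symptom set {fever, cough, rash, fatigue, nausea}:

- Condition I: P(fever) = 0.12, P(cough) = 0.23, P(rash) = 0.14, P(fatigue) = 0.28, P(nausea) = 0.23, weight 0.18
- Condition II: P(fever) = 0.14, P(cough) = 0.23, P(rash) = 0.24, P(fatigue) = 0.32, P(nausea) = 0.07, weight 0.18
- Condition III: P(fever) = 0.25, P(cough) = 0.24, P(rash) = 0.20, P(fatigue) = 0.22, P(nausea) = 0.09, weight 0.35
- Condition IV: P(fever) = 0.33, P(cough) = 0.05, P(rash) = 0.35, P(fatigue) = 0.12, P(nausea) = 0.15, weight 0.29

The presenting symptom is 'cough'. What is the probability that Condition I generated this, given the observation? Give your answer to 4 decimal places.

0.2284

Apply Bayes' rule: the posterior for each component is proportional to its prior times its likelihood at x.
Categorical probabilities:
  f_I = P(cough | comp) = 0.23
  f_II = P(cough | comp) = 0.23
  f_III = P(cough | comp) = 0.24
  f_IV = P(cough | comp) = 0.05
Weight by the priors:
  w_I·f_I = 0.18 × 0.23 = 0.0414
  w_II·f_II = 0.18 × 0.23 = 0.0414
  w_III·f_III = 0.35 × 0.24 = 0.084
  w_IV·f_IV = 0.29 × 0.05 = 0.0145
Denominator: 0.0414 + 0.0414 + 0.084 + 0.0145 = 0.1813
So the posterior for Condition I is 0.0414 / 0.1813 ≈ 0.2284.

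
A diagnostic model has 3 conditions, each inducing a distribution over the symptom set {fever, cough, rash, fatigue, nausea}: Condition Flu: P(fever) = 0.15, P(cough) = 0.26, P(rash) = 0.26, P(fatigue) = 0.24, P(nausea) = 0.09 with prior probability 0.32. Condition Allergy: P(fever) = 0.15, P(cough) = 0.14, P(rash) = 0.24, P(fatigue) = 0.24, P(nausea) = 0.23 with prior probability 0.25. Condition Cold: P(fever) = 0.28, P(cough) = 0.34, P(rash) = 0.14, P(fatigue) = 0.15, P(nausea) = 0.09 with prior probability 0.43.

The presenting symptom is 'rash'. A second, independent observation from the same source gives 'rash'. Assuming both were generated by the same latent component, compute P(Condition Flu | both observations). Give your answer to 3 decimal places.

Posterior ∝ prior × likelihood, so P(k | x) ∝ P(Z=k) f_k(x); normalise over all components.
Since both observations come from the same component, the likelihood for component k is f_k(x₁)·f_k(x₂).
  p_Flu = [P(rash | comp) = 0.26] × [0.26] = 0.0676
  p_Allergy = [P(rash | comp) = 0.24] × [0.24] = 0.0576
  p_Cold = [P(rash | comp) = 0.14] × [0.14] = 0.0196
Weight by the priors:
  P(Z=Flu)·p_Flu = 0.32 × 0.0676 = 0.021632
  P(Z=Allergy)·p_Allergy = 0.25 × 0.0576 = 0.0144
  P(Z=Cold)·p_Cold = 0.43 × 0.0196 = 0.008428
Denominator: 0.021632 + 0.0144 + 0.008428 = 0.04446
So the posterior for Condition Flu is 0.021632 / 0.04446 ≈ 0.487.

0.487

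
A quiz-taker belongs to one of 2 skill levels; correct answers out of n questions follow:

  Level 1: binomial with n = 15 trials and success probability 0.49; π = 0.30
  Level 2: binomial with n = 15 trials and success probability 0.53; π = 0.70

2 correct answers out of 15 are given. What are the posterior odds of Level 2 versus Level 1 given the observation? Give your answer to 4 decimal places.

The posterior odds equal the prior odds times the likelihood ratio: (P(Z=i)/P(Z=j))·(f_i(x)/f_j(x)).
Binomial probabilities:
  p_1 = C(15,2)·0.49^2·0.51^13 = 105·0.2401·0.000157911 = 0.00398101
  p_2 = C(15,2)·0.53^2·0.47^13 = 105·0.2809·5.461e-05 = 0.00161069
Posterior odds = (P(Z=2)·p_2) / (P(Z=1)·p_1) = (0.70·0.00161069) / (0.30·0.00398101) = 0.00112749 / 0.0011943 ≈ 0.9441

0.9441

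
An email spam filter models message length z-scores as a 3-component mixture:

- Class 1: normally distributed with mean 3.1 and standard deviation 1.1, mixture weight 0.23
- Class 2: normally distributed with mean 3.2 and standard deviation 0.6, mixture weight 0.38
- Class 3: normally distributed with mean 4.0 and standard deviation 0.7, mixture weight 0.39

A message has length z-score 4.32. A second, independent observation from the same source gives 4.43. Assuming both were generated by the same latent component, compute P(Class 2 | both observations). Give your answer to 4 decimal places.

The responsibility of component k is π_k f_k(x) divided by Σ_j π_j f_j(x).
Since both observations come from the same component, the likelihood for component k is f_k(x₁)·f_k(x₂).
  p_1 = [(1/(1.1·√(2π)))·exp(−(4.32−3.1)²/(2·1.1²)) = 0.362675·exp(-0.61504) = 0.196069] × [0.17461] = 0.0342356
  p_2 = [(1/(0.6·√(2π)))·exp(−(4.32−3.2)²/(2·0.6²)) = 0.664904·exp(-1.74222) = 0.116445] × [0.08132] = 0.00946932
  p_3 = [(1/(0.7·√(2π)))·exp(−(4.32−4.0)²/(2·0.7²)) = 0.569918·exp(-0.10449) = 0.513373] × [0.471924] = 0.242273
Multiply by the mixture weights:
  π_1·p_1 = 0.23 × 0.0342356 = 0.00787419
  π_2·p_2 = 0.38 × 0.00946932 = 0.00359834
  π_3·p_3 = 0.39 × 0.242273 = 0.0944864
Denominator: 0.00787419 + 0.00359834 + 0.0944864 = 0.105959
P(Class 2 | data) ≈ 0.0340

0.0340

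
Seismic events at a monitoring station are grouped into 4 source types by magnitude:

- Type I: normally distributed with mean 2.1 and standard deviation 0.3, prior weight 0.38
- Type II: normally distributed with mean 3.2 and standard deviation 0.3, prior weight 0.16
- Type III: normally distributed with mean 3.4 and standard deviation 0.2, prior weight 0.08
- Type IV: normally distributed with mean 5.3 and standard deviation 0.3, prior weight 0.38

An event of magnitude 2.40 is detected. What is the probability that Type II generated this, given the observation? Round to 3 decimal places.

The responsibility of component k is w_k f_k(x) divided by Σ_j w_j f_j(x).
Normal densities:
  L_I = (1/(0.3·√(2π)))·exp(−(2.40−2.1)²/(2·0.3²)) = 1.329808·exp(-0.50000) = 0.806569
  L_II = (1/(0.3·√(2π)))·exp(−(2.40−3.2)²/(2·0.3²)) = 1.329808·exp(-3.55556) = 0.0379866
  L_III = (1/(0.2·√(2π)))·exp(−(2.40−3.4)²/(2·0.2²)) = 1.994711·exp(-12.50000) = 7.4336e-06
  L_IV = (1/(0.3·√(2π)))·exp(−(2.40−5.3)²/(2·0.3²)) = 1.329808·exp(-46.72222) = 6.8012e-21
Prior × likelihood for each component:
  w_I·L_I = 0.38 × 0.806569 = 0.306496
  w_II·L_II = 0.16 × 0.0379866 = 0.00607786
  w_III·L_III = 0.08 × 7.4336e-06 = 5.94688e-07
  w_IV·L_IV = 0.38 × 6.8012e-21 = 2.58446e-21
Denominator: 0.306496 + 0.00607786 + 5.94688e-07 + 2.58446e-21 = 0.312575
P(Type II | x) ≈ 0.019

0.019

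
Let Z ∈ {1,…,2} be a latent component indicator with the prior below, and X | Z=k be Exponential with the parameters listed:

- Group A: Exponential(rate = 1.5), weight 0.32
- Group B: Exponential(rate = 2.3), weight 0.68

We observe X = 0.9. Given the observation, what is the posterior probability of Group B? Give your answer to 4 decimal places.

0.6133

Apply Bayes' rule: the posterior for each component is proportional to its prior times its likelihood at x.
Exponential densities:
  p_A = 1.5·e^(−1.5·0.9) = 1.5·e^(−1.3500) = 0.38886
  p_B = 2.3·e^(−2.3·0.9) = 2.3·e^(−2.0700) = 0.290227
Unnormalised posteriors:
  π_A·p_A = 0.32 × 0.38886 = 0.124435
  π_B·p_B = 0.68 × 0.290227 = 0.197355
Evidence: 0.124435 + 0.197355 = 0.32179
P(Group B | data) ≈ 0.6133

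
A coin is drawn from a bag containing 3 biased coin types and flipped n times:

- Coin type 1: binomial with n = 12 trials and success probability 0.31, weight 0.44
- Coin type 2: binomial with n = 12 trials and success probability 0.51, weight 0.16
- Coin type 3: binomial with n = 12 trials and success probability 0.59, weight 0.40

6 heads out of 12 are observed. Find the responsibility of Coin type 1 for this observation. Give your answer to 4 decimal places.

0.2613

By Bayes' theorem, P(k | x) = P(Z=k) f_k(x) / Σ_j P(Z=j) f_j(x).
Component likelihoods at x = 6 heads out of 12:
  f_1 = C(12,6)·0.31^6·0.69^6 = 924·0.000887504·0.107918 = 0.0884987
  f_2 = C(12,6)·0.51^6·0.49^6 = 924·0.0175963·0.0138413 = 0.225045
  f_3 = C(12,6)·0.59^6·0.41^6 = 924·0.0421805·0.0047501 = 0.185134
Multiply by the mixture weights:
  P(Z=1)·f_1 = 0.44 × 0.0884987 = 0.0389394
  P(Z=2)·f_2 = 0.16 × 0.225045 = 0.0360072
  P(Z=3)·f_3 = 0.40 × 0.185134 = 0.0740538
Sum: 0.0389394 + 0.0360072 + 0.0740538 = 0.149
P(Coin type 1 | x) ≈ 0.2613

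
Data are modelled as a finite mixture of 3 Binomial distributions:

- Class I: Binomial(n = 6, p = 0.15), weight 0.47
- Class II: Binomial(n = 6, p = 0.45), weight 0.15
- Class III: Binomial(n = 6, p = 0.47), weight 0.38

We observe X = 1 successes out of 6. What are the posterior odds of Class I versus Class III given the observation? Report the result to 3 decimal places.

4.188

Only the two components matter; the odds are (w_i f_i(x)) / (w_j f_j(x)).
Component likelihoods at x = 1 successes out of 6:
  f_I = 0.399335
  f_II = 0.135887
  f_III = 0.117931
Odds = (0.47/0.38) × (0.399335/0.117931) = 1.23684 × 3.38617 ≈ 4.188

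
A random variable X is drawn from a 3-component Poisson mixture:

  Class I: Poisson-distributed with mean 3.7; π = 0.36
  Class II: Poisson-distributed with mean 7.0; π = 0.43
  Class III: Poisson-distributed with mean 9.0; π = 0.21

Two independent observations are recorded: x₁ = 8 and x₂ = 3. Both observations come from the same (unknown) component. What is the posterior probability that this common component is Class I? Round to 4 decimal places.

0.3266

P(component k | x) = w_k·f_k(x) / marginal(x), where marginal(x) = Σ_j w_j·f_j(x).
Since both observations come from the same component, the likelihood for component k is f_k(x₁)·f_k(x₂).
  L_I = [e^(−3.7)·3.7^8/8! = 0.0215379] × [0.20872] = 0.0044954
  L_II = [e^(−7.0)·7.0^8/8! = 0.130377] × [0.0521293] = 0.00679648
  L_III = [e^(−9.0)·9.0^8/8! = 0.131756] × [0.0149943] = 0.00197558
Multiply by the mixture weights:
  w_I·L_I = 0.36 × 0.0044954 = 0.00161834
  w_II·L_II = 0.43 × 0.00679648 = 0.00292249
  w_III·L_III = 0.21 × 0.00197558 = 0.000414872
Normaliser: 0.00161834 + 0.00292249 + 0.000414872 = 0.0049557
So the posterior for Class I is 0.00161834 / 0.0049557 ≈ 0.3266.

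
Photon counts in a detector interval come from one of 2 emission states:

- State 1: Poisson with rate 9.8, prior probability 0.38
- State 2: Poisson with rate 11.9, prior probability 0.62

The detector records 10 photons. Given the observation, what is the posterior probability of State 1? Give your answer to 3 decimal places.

0.418

P(component k | x) = π_k·f_k(x) / marginal(x), where marginal(x) = Σ_j π_j·f_j(x).
Evaluate each component's likelihood at the observed value:
  p_1 = e^(−9.8)·9.8^10/10! = 0.124857
  p_2 = e^(−11.9)·11.9^10/10! = 0.106562
Unnormalised posteriors:
  π_1·p_1 = 0.38 × 0.124857 = 0.0474455
  π_2·p_2 = 0.62 × 0.106562 = 0.0660684
Evidence: 0.0474455 + 0.0660684 = 0.113514
So the posterior for State 1 is 0.0474455 / 0.113514 ≈ 0.418.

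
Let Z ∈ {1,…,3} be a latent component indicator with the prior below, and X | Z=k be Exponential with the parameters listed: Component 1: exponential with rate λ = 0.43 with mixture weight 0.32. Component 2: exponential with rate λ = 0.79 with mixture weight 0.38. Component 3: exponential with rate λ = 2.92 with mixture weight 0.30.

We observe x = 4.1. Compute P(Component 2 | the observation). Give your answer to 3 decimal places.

P(component k | x) = w_k·f_k(x) / marginal(x), where marginal(x) = Σ_j w_j·f_j(x).
Component likelihoods at x = 4.1:
  f_1 = 0.43·e^(−0.43·4.1) = 0.43·e^(−1.7630) = 0.0737577
  f_2 = 0.79·e^(−0.79·4.1) = 0.79·e^(−3.2390) = 0.0309704
  f_3 = 2.92·e^(−2.92·4.1) = 2.92·e^(−11.9720) = 1.84505e-05
Prior × likelihood for each component:
  w_1·f_1 = 0.32 × 0.0737577 = 0.0236025
  w_2·f_2 = 0.38 × 0.0309704 = 0.0117688
  w_3·f_3 = 0.30 × 1.84505e-05 = 5.53516e-06
Denominator: 0.0236025 + 0.0117688 + 5.53516e-06 = 0.0353768
P(Component 2 | the observation) ≈ 0.333

0.333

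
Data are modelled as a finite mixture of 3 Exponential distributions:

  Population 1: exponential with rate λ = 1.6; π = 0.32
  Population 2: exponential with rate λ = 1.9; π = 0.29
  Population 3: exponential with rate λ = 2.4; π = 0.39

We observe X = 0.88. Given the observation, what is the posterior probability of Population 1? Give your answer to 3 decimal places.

0.366

Posterior ∝ prior × likelihood, so P(k | x) ∝ w_k f_k(x); normalise over all components.
Evaluate each component's likelihood at the observed value:
  p_1 = 1.6·e^(−1.6·0.88) = 1.6·e^(−1.4080) = 0.391411
  p_2 = 1.9·e^(−1.9·0.88) = 1.9·e^(−1.6720) = 0.356955
  p_3 = 2.4·e^(−2.4·0.88) = 2.4·e^(−2.1120) = 0.29039
Multiply by the mixture weights:
  w_1·p_1 = 0.32 × 0.391411 = 0.125252
  w_2·p_2 = 0.29 × 0.356955 = 0.103517
  w_3·p_3 = 0.39 × 0.29039 = 0.113252
Evidence: 0.125252 + 0.103517 + 0.113252 = 0.342021
Responsibility of Population 1: 0.125252 / 0.342021 ≈ 0.366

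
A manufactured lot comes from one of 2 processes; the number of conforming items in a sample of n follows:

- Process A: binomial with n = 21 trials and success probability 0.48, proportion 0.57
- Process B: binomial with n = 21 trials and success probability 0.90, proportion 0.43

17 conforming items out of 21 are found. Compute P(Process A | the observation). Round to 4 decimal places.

0.0217

By Bayes' theorem, P(k | x) = π_k f_k(x) / Σ_j π_j f_j(x).
Binomial probabilities:
  f_A = 0.00166793
  f_B = 0.0998129
Multiply by the mixture weights:
  π_A·f_A = 0.57 × 0.00166793 = 0.000950722
  π_B·f_B = 0.43 × 0.0998129 = 0.0429196
Sum: 0.000950722 + 0.0429196 = 0.0438703
P(Process A | the observation) ≈ 0.0217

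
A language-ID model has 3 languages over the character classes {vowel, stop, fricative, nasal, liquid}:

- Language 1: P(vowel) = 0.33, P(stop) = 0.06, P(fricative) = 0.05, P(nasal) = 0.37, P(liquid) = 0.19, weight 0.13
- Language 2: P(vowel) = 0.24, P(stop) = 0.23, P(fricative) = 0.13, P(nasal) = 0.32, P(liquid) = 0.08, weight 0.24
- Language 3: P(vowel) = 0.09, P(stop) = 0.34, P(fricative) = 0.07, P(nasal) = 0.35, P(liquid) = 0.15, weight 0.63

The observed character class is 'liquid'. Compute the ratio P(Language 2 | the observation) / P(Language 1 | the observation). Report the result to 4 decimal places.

0.7773

Only the two components matter; the odds are (w_i f_i(x)) / (w_j f_j(x)).
Component likelihoods at x = 'liquid':
  f_1 = P(liquid | comp) = 0.19
  f_2 = P(liquid | comp) = 0.08
  f_3 = P(liquid | comp) = 0.15
0.0192 / 0.0247 ≈ 0.7773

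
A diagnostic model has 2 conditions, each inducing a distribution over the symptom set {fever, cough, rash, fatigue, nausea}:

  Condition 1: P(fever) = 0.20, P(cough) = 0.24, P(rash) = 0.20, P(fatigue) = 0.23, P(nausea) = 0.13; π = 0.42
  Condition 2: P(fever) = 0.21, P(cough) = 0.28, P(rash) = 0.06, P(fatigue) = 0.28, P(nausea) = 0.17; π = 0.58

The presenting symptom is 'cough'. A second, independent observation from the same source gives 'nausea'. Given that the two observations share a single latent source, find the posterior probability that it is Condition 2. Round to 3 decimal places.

0.678

By Bayes' theorem, P(k | x) = P(Z=k) f_k(x) / Σ_j P(Z=j) f_j(x).
Since both observations come from the same component, the likelihood for component k is f_k(x₁)·f_k(x₂).
  p_1 = [P(cough | comp) = 0.24] × [0.13] = 0.0312
  p_2 = [P(cough | comp) = 0.28] × [0.17] = 0.0476
Unnormalised posteriors:
  P(Z=1)·p_1 = 0.42 × 0.0312 = 0.013104
  P(Z=2)·p_2 = 0.58 × 0.0476 = 0.027608
Normaliser: 0.013104 + 0.027608 = 0.040712
Responsibility of Condition 2: 0.027608 / 0.040712 ≈ 0.678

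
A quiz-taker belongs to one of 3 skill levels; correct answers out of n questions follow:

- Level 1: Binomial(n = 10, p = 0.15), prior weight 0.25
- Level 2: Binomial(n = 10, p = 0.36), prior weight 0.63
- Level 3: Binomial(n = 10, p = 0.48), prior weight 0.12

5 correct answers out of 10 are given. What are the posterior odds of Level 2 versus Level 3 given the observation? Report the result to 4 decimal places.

3.5184

Posterior odds = (π_i f_i(x)) / (π_j f_j(x)); the normalising sum cancels.
Binomial probabilities:
  L_1 = 0.00849086
  L_2 = 0.163611
  L_3 = 0.244131
Posterior odds = (π_2·L_2) / (π_3·L_3) = (0.63·0.163611) / (0.12·0.244131) = 0.103075 / 0.0292958 ≈ 3.5184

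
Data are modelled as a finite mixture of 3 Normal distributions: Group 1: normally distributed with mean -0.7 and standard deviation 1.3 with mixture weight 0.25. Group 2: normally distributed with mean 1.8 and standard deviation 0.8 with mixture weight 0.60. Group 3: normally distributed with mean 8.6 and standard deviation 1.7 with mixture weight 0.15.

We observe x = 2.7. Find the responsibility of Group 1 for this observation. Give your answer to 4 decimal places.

Posterior ∝ prior × likelihood, so P(k | x) ∝ π_k f_k(x); normalise over all components.
Evaluate each component's likelihood at the observed value:
  f_1 = (1/(1.3·√(2π)))·exp(−(2.7−-0.7)²/(2·1.3²)) = 0.306879·exp(-3.42012) = 0.0100376
  f_2 = (1/(0.8·√(2π)))·exp(−(2.7−1.8)²/(2·0.8²)) = 0.498678·exp(-0.63281) = 0.264846
  f_3 = (1/(1.7·√(2π)))·exp(−(2.7−8.6)²/(2·1.7²)) = 0.234672·exp(-6.02249) = 0.000568757
Unnormalised posteriors:
  π_1·f_1 = 0.25 × 0.0100376 = 0.00250939
  π_2·f_2 = 0.60 × 0.264846 = 0.158907
  π_3·f_3 = 0.15 × 0.000568757 = 8.53135e-05
Marginal: 0.00250939 + 0.158907 + 8.53135e-05 = 0.161502
P(Group 1 | data) = 0.00250939 / 0.161502 ≈ 0.0155

0.0155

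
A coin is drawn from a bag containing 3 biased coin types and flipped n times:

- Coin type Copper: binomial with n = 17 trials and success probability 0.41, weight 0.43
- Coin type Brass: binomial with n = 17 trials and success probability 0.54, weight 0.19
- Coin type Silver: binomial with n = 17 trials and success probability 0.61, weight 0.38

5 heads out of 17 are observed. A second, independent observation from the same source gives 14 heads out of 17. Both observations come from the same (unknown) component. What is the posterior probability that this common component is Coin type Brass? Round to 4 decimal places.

Posterior ∝ prior × likelihood, so P(k | x) ∝ P(Z=k) f_k(x); normalise over all components.
Since both observations come from the same component, the likelihood for component k is f_k(x₁)·f_k(x₂).
  p_Copper = [0.127554] × [0.000529711] = 6.75667e-05
  p_Brass = [0.0255043] × [0.0118657] = 0.000302627
  p_Silver = [0.00647105] × [0.0398401] = 0.000257807
Prior × likelihood for each component:
  P(Z=Copper)·p_Copper = 0.43 × 6.75667e-05 = 2.90537e-05
  P(Z=Brass)·p_Brass = 0.19 × 0.000302627 = 5.74992e-05
  P(Z=Silver)·p_Silver = 0.38 × 0.000257807 = 9.79668e-05
Denominator: 2.90537e-05 + 5.74992e-05 + 9.79668e-05 = 0.00018452
P(Coin type Brass | x₁,x₂) = 5.74992e-05 / 0.00018452 ≈ 0.3116

0.3116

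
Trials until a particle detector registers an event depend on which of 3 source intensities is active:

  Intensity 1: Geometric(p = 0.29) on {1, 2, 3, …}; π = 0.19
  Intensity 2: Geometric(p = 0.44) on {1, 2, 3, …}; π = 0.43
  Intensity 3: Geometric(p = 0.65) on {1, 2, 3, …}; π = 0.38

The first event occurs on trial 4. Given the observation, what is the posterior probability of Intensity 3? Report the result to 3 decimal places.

0.167

P(component k | x) = w_k·f_k(x) / marginal(x), where marginal(x) = Σ_j w_j·f_j(x).
Component likelihoods at x = 4:
  L_1 = 0.29·(1−0.29)^3 = 0.29·0.357911 = 0.103794
  L_2 = 0.44·(1−0.44)^3 = 0.44·0.175616 = 0.077271
  L_3 = 0.65·(1−0.65)^3 = 0.65·0.042875 = 0.0278687
Weight by the priors:
  w_1·L_1 = 0.19 × 0.103794 = 0.0197209
  w_2·L_2 = 0.43 × 0.077271 = 0.0332265
  w_3·L_3 = 0.38 × 0.0278687 = 0.0105901
Sum: 0.0197209 + 0.0332265 + 0.0105901 = 0.0635376
So the posterior for Intensity 3 is 0.0105901 / 0.0635376 ≈ 0.167.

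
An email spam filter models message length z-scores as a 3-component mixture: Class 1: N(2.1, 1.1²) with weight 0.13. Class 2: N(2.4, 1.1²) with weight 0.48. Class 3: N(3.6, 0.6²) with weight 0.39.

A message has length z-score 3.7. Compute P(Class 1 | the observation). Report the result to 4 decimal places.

Apply Bayes' rule: the posterior for each component is proportional to its prior times its likelihood at x.
Evaluate each component's likelihood at the observed value:
  p_1 = (1/(1.1·√(2π)))·exp(−(3.7−2.1)²/(2·1.1²)) = 0.362675·exp(-1.05785) = 0.125921
  p_2 = (1/(1.1·√(2π)))·exp(−(3.7−2.4)²/(2·1.1²)) = 0.362675·exp(-0.69835) = 0.180397
  p_3 = (1/(0.6·√(2π)))·exp(−(3.7−3.6)²/(2·0.6²)) = 0.664904·exp(-0.01389) = 0.655733
Unnormalised posteriors:
  π_1·p_1 = 0.13 × 0.125921 = 0.0163697
  π_2·p_2 = 0.48 × 0.180397 = 0.0865905
  π_3·p_3 = 0.39 × 0.655733 = 0.255736
Marginal: 0.0163697 + 0.0865905 + 0.255736 = 0.358696
So the posterior for Class 1 is 0.0163697 / 0.358696 ≈ 0.0456.

0.0456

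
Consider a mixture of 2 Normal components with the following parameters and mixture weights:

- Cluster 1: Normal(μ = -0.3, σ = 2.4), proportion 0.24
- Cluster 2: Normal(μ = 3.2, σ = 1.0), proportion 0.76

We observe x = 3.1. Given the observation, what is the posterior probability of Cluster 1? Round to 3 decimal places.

0.046

The responsibility of component k is w_k f_k(x) divided by Σ_j w_j f_j(x).
Normal densities:
  p_1 = 0.0609391
  p_2 = 0.396953
Unnormalised posteriors:
  w_1·p_1 = 0.24 × 0.0609391 = 0.0146254
  w_2·p_2 = 0.76 × 0.396953 = 0.301684
Marginal: 0.0146254 + 0.301684 = 0.316309
So the posterior for Cluster 1 is 0.0146254 / 0.316309 ≈ 0.046.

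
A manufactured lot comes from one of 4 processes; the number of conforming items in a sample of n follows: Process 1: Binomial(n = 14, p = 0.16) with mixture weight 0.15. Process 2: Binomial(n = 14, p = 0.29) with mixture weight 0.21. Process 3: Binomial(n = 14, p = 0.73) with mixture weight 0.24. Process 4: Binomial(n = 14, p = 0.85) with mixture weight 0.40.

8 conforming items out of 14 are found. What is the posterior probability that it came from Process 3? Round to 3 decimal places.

0.742

P(component k | x) = π_k·f_k(x) / marginal(x), where marginal(x) = Σ_j π_j·f_j(x).
Component likelihoods at x = 8 conforming items out of 14:
  L_1 = 0.000453097
  L_2 = 0.0192437
  L_3 = 0.0938255
  L_4 = 0.00932082
Unnormalised posteriors:
  π_1·L_1 = 0.15 × 0.000453097 = 6.79645e-05
  π_2·L_2 = 0.21 × 0.0192437 = 0.00404118
  π_3·L_3 = 0.24 × 0.0938255 = 0.0225181
  π_4·L_4 = 0.40 × 0.00932082 = 0.00372833
Normaliser: 6.79645e-05 + 0.00404118 + 0.0225181 + 0.00372833 = 0.0303556
So the posterior for Process 3 is 0.0225181 / 0.0303556 ≈ 0.742.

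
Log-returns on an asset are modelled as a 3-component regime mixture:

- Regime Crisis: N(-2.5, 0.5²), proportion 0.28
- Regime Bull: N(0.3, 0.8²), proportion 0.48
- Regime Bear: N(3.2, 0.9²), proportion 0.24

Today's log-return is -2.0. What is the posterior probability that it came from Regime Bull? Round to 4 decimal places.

0.0275

The responsibility of component k is w_k f_k(x) divided by Σ_j w_j f_j(x).
Component likelihoods at x = -2.0:
  p_Crisis = (1/(0.5·√(2π)))·exp(−(-2.0−-2.5)²/(2·0.5²)) = 0.797885·exp(-0.50000) = 0.483941
  p_Bull = (1/(0.8·√(2π)))·exp(−(-2.0−0.3)²/(2·0.8²)) = 0.498678·exp(-4.13281) = 0.00799765
  p_Bear = (1/(0.9·√(2π)))·exp(−(-2.0−3.2)²/(2·0.9²)) = 0.443269·exp(-16.69136) = 2.49864e-08
Unnormalised posteriors:
  w_Crisis·p_Crisis = 0.28 × 0.483941 = 0.135504
  w_Bull·p_Bull = 0.48 × 0.00799765 = 0.00383887
  w_Bear·p_Bear = 0.24 × 2.49864e-08 = 5.99672e-09
Normaliser: 0.135504 + 0.00383887 + 5.99672e-09 = 0.139342
So the posterior for Regime Bull is 0.00383887 / 0.139342 ≈ 0.0275.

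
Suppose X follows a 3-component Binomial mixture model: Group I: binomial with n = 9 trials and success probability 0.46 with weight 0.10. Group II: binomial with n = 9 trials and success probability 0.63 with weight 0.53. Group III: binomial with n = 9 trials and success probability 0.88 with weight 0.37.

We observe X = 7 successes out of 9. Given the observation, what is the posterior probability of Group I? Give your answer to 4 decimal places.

Apply Bayes' rule: the posterior for each component is proportional to its prior times its likelihood at x.
Component likelihoods at x = 7 successes out of 9:
  L_I = C(9,7)·0.46^7·0.54^2 = 36·0.00435818·0.2916 = 0.0457504
  L_II = C(9,7)·0.63^7·0.37^2 = 36·0.0393898·0.1369 = 0.194129
  L_III = C(9,7)·0.88^7·0.12^2 = 36·0.408676·0.0144 = 0.211857
Weight by the priors:
  π_I·L_I = 0.10 × 0.0457504 = 0.00457504
  π_II·L_II = 0.53 × 0.194129 = 0.102888
  π_III·L_III = 0.37 × 0.211857 = 0.0783872
Evidence: 0.00457504 + 0.102888 + 0.0783872 = 0.185851
Responsibility of Group I: 0.00457504 / 0.185851 ≈ 0.0246

0.0246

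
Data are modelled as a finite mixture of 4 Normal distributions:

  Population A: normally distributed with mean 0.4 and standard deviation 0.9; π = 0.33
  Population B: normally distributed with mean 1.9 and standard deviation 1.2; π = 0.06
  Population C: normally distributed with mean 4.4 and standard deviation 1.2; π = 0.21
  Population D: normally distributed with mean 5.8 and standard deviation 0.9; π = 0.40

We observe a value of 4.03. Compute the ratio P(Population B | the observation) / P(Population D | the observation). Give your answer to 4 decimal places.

0.1610

Since P(k|x) ∝ P(Z=k) f_k(x), the posterior odds are P(Z=i) f_i(x) / (P(Z=j) f_j(x)).
Component likelihoods at x = 4.03:
  p_A = (1/(0.9·√(2π)))·exp(−(4.03−0.4)²/(2·0.9²)) = 0.443269·exp(-8.13389) = 0.000130066
  p_B = (1/(1.2·√(2π)))·exp(−(4.03−1.9)²/(2·1.2²)) = 0.332452·exp(-1.57531) = 0.0687986
  p_C = (1/(1.2·√(2π)))·exp(−(4.03−4.4)²/(2·1.2²)) = 0.332452·exp(-0.04753) = 0.317019
  p_D = (1/(0.9·√(2π)))·exp(−(4.03−5.8)²/(2·0.9²)) = 0.443269·exp(-1.93389) = 0.06409
Odds = (0.06/0.40) × (0.0687986/0.06409) = 0.15 × 1.07347 ≈ 0.1610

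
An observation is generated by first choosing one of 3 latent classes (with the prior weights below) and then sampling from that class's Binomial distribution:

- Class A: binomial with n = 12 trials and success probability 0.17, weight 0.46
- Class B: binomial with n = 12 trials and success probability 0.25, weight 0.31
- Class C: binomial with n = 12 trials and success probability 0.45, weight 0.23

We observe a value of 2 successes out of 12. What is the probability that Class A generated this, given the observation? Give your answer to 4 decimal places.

P(component k | x) = w_k·f_k(x) / marginal(x), where marginal(x) = Σ_j w_j·f_j(x).
Component likelihoods at x = 2 successes out of 12:
  L_A = 0.295953
  L_B = 0.232293
  L_C = 0.0338529
Prior × likelihood for each component:
  w_A·L_A = 0.46 × 0.295953 = 0.136138
  w_B·L_B = 0.31 × 0.232293 = 0.0720109
  w_C·L_C = 0.23 × 0.0338529 = 0.00778617
Evidence: 0.136138 + 0.0720109 + 0.00778617 = 0.215935
So the posterior for Class A is 0.136138 / 0.215935 ≈ 0.6305.

0.6305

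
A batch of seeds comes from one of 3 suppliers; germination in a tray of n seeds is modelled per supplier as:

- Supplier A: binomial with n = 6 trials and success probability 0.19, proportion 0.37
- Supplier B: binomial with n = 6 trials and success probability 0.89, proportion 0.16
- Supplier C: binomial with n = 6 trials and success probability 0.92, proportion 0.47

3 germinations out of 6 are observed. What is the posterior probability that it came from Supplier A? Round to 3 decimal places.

The responsibility of component k is π_k f_k(x) divided by Σ_j π_j f_j(x).
Component likelihoods at x = 3 germinations out of 6:
  p_A = 0.0729031
  p_B = 0.0187663
  p_C = 0.00797377
Unnormalised posteriors:
  π_A·p_A = 0.37 × 0.0729031 = 0.0269741
  π_B·p_B = 0.16 × 0.0187663 = 0.0030026
  π_C·p_C = 0.47 × 0.00797377 = 0.00374767
Normaliser: 0.0269741 + 0.0030026 + 0.00374767 = 0.0337244
P(Supplier A | data) ≈ 0.800

0.800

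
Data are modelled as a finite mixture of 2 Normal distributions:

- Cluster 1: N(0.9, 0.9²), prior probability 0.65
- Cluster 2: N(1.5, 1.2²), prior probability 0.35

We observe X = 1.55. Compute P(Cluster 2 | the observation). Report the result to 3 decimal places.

Posterior ∝ prior × likelihood, so P(k | x) ∝ π_k f_k(x); normalise over all components.
Normal densities:
  f_1 = (1/(0.9·√(2π)))·exp(−(1.55−0.9)²/(2·0.9²)) = 0.443269·exp(-0.26080) = 0.341509
  f_2 = (1/(1.2·√(2π)))·exp(−(1.55−1.5)²/(2·1.2²)) = 0.332452·exp(-0.00087) = 0.332163
Unnormalised posteriors:
  π_1·f_1 = 0.65 × 0.341509 = 0.221981
  π_2·f_2 = 0.35 × 0.332163 = 0.116257
Evidence: 0.221981 + 0.116257 = 0.338238
P(Cluster 2 | the observation) ≈ 0.344

0.344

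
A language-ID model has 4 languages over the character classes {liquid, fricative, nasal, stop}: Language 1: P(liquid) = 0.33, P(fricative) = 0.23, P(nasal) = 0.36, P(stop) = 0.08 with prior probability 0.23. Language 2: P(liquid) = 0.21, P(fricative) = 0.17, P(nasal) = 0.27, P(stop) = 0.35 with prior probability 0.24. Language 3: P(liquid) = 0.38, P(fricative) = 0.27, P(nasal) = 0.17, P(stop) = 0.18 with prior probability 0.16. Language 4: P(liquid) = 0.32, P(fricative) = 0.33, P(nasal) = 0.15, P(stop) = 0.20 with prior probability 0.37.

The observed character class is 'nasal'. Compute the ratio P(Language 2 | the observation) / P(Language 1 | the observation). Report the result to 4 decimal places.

Since P(k|x) ∝ π_k f_k(x), the posterior odds are π_i f_i(x) / (π_j f_j(x)).
Evaluate each component's likelihood at the observed value:
  p_1 = 0.36
  p_2 = 0.27
  p_3 = 0.17
  p_4 = 0.15
0.0648 / 0.0828 ≈ 0.7826

0.7826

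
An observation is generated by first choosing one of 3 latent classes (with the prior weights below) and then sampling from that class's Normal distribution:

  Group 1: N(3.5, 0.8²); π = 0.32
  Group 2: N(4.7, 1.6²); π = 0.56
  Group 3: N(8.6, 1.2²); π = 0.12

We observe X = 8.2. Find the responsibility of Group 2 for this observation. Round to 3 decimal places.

0.253

P(component k | x) = π_k·f_k(x) / marginal(x), where marginal(x) = Σ_j π_j·f_j(x).
Component likelihoods at x = 8.2:
  p_1 = 1.59532e-08
  p_2 = 0.022788
  p_3 = 0.314486
Multiply by the mixture weights:
  π_1·p_1 = 0.32 × 1.59532e-08 = 5.10502e-09
  π_2·p_2 = 0.56 × 0.022788 = 0.0127613
  π_3·p_3 = 0.12 × 0.314486 = 0.0377383
Sum: 5.10502e-09 + 0.0127613 + 0.0377383 = 0.0504996
P(Group 2 | data) = 0.0127613 / 0.0504996 ≈ 0.253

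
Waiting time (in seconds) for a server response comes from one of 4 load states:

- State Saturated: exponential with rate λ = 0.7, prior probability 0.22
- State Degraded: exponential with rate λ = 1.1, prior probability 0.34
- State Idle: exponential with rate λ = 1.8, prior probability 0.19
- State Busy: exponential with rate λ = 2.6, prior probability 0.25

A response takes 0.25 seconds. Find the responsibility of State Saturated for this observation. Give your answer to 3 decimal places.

By Bayes' theorem, P(k | x) = P(Z=k) f_k(x) / Σ_j P(Z=j) f_j(x).
Component likelihoods at x = 0.25 seconds:
  p_Saturated = 0.7·e^(−0.7·0.25) = 0.7·e^(−0.1750) = 0.58762
  p_Degraded = 1.1·e^(−1.1·0.25) = 1.1·e^(−0.2750) = 0.835529
  p_Idle = 1.8·e^(−1.8·0.25) = 1.8·e^(−0.4500) = 1.14773
  p_Busy = 2.6·e^(−2.6·0.25) = 2.6·e^(−0.6500) = 1.35732
Multiply by the mixture weights:
  P(Z=Saturated)·p_Saturated = 0.22 × 0.58762 = 0.129276
  P(Z=Degraded)·p_Degraded = 0.34 × 0.835529 = 0.28408
  P(Z=Idle)·p_Idle = 0.19 × 1.14773 = 0.218069
  P(Z=Busy)·p_Busy = 0.25 × 1.35732 = 0.33933
Evidence: 0.129276 + 0.28408 + 0.218069 + 0.33933 = 0.970755
Responsibility of State Saturated: 0.129276 / 0.970755 ≈ 0.133

0.133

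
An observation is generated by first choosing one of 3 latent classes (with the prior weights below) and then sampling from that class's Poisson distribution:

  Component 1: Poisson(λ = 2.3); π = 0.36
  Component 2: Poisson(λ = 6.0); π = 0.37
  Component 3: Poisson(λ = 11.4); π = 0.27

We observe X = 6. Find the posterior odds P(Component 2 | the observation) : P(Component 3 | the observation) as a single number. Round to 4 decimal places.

6.4492

Since P(k|x) ∝ w_k f_k(x), the posterior odds are w_i f_i(x) / (w_j f_j(x)).
Evaluate each component's likelihood at the observed value:
  f_1 = 0.0206138
  f_2 = 0.160623
  f_3 = 0.0341303
0.0594306 / 0.00921517 ≈ 6.4492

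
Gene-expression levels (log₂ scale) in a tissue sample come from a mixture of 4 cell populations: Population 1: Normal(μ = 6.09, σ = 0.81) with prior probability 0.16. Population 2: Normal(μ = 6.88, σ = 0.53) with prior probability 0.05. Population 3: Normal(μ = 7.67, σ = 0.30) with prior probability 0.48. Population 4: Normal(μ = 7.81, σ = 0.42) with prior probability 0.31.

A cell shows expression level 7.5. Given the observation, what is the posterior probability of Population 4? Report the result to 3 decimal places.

0.279

Posterior ∝ prior × likelihood, so P(k | x) ∝ P(Z=k) f_k(x); normalise over all components.
Component likelihoods at x = 7.5:
  p_1 = 0.108251
  p_2 = 0.379732
  p_3 = 1.13256
  p_4 = 0.723373
Unnormalised posteriors:
  P(Z=1)·p_1 = 0.16 × 0.108251 = 0.0173201
  P(Z=2)·p_2 = 0.05 × 0.379732 = 0.0189866
  P(Z=3)·p_3 = 0.48 × 1.13256 = 0.543628
  P(Z=4)·p_4 = 0.31 × 0.723373 = 0.224246
Denominator: 0.0173201 + 0.0189866 + 0.543628 + 0.224246 = 0.80418
Responsibility of Population 4: 0.224246 / 0.80418 ≈ 0.279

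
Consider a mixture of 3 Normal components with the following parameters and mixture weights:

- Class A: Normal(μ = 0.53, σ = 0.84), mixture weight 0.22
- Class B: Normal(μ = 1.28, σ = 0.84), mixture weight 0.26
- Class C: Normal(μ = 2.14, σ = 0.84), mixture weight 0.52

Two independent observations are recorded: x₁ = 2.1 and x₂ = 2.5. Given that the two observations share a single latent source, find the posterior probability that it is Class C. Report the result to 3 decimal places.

Posterior ∝ prior × likelihood, so P(k | x) ∝ π_k f_k(x); normalise over all components.
Since both observations come from the same component, the likelihood for component k is f_k(x₁)·f_k(x₂).
  L_A = [(1/(0.84·√(2π)))·exp(−(2.1−0.53)²/(2·0.84²)) = 0.474931·exp(-1.74667) = 0.082806] × [0.0303592] = 0.00251392
  L_B = [(1/(0.84·√(2π)))·exp(−(2.1−1.28)²/(2·0.84²)) = 0.474931·exp(-0.47647) = 0.294918] × [0.165416] = 0.0487842
  L_C = [(1/(0.84·√(2π)))·exp(−(2.1−2.14)²/(2·0.84²)) = 0.474931·exp(-0.00113) = 0.474393] × [0.433258] = 0.205535
Prior × likelihood for each component:
  π_A·L_A = 0.22 × 0.00251392 = 0.000553063
  π_B·L_B = 0.26 × 0.0487842 = 0.0126839
  π_C·L_C = 0.52 × 0.205535 = 0.106878
Normaliser: 0.000553063 + 0.0126839 + 0.106878 = 0.120115
P(Class C | data) = 0.106878 / 0.120115 ≈ 0.890

0.890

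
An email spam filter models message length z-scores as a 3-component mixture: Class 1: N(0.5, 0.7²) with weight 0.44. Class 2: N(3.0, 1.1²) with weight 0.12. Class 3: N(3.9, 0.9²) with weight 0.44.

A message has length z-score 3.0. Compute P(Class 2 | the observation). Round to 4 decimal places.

By Bayes' theorem, P(k | x) = w_k f_k(x) / Σ_j w_j f_j(x).
Normal densities:
  p_1 = 0.000968449
  p_2 = 0.362675
  p_3 = 0.268856
Weight by the priors:
  w_1·p_1 = 0.44 × 0.000968449 = 0.000426118
  w_2·p_2 = 0.12 × 0.362675 = 0.043521
  w_3·p_3 = 0.44 × 0.268856 = 0.118297
Marginal: 0.000426118 + 0.043521 + 0.118297 = 0.162244
Responsibility of Class 2: 0.043521 / 0.162244 ≈ 0.2682

0.2682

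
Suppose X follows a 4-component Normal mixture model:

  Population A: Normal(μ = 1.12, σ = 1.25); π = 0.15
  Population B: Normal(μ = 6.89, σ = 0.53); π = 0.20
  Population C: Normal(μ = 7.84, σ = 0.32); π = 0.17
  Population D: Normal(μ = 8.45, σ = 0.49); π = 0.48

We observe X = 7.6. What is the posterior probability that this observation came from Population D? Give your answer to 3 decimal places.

Posterior ∝ prior × likelihood, so P(k | x) ∝ π_k f_k(x); normalise over all components.
Evaluate each component's likelihood at the observed value:
  L_A = (1/(1.25·√(2π)))·exp(−(7.6−1.12)²/(2·1.25²)) = 0.319154·exp(-13.43693) = 4.66033e-07
  L_B = (1/(0.53·√(2π)))·exp(−(7.6−6.89)²/(2·0.53²)) = 0.752721·exp(-0.89729) = 0.306863
  L_C = (1/(0.32·√(2π)))·exp(−(7.6−7.84)²/(2·0.32²)) = 1.246695·exp(-0.28125) = 0.941054
  L_D = (1/(0.49·√(2π)))·exp(−(7.6−8.45)²/(2·0.49²)) = 0.814168·exp(-1.50458) = 0.180835
Multiply by the mixture weights:
  π_A·L_A = 0.15 × 4.66033e-07 = 6.99049e-08
  π_B·L_B = 0.20 × 0.306863 = 0.0613726
  π_C·L_C = 0.17 × 0.941054 = 0.159979
  π_D·L_D = 0.48 × 0.180835 = 0.0868008
Marginal: 6.99049e-08 + 0.0613726 + 0.159979 + 0.0868008 = 0.308153
P(Population D | x) ≈ 0.282

0.282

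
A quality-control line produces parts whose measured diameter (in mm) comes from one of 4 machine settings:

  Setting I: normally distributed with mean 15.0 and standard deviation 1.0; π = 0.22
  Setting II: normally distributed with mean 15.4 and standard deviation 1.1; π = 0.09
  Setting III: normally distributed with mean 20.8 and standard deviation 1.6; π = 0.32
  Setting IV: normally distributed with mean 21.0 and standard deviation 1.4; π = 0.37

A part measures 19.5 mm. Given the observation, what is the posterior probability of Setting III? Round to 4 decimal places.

The responsibility of component k is π_k f_k(x) divided by Σ_j π_j f_j(x).
Evaluate each component's likelihood at the observed value:
  f_I = (1/(1.0·√(2π)))·exp(−(19.5−15.0)²/(2·1.0²)) = 0.398942·exp(-10.12500) = 1.59837e-05
  f_II = (1/(1.1·√(2π)))·exp(−(19.5−15.4)²/(2·1.1²)) = 0.362675·exp(-6.94628) = 0.000348968
  f_III = (1/(1.6·√(2π)))·exp(−(19.5−20.8)²/(2·1.6²)) = 0.249339·exp(-0.33008) = 0.179242
  f_IV = (1/(1.4·√(2π)))·exp(−(19.5−21.0)²/(2·1.4²)) = 0.284959·exp(-0.57398) = 0.160511
Unnormalised posteriors:
  π_I·f_I = 0.22 × 1.59837e-05 = 3.51642e-06
  π_II·f_II = 0.09 × 0.000348968 = 3.14071e-05
  π_III·f_III = 0.32 × 0.179242 = 0.0573573
  π_IV·f_IV = 0.37 × 0.160511 = 0.0593892
Marginal: 3.51642e-06 + 3.14071e-05 + 0.0573573 + 0.0593892 = 0.116781
P(Setting III | data) ≈ 0.4912

0.4912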